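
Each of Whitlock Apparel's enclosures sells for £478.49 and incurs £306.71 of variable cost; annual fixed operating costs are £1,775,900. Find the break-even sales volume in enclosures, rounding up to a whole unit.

10,339 enclosures

Unit CM = price − variable cost = £478.49 − £306.71 = £171.78.
Units to break even: £1,775,900 ÷ £171.78 = 10,338.22, rounded up to 10,339.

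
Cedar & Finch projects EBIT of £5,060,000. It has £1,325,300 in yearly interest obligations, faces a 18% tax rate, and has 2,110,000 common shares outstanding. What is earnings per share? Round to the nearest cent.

Interest = £1,325,300.00, so EBT = £5,060,000 − £1,325,300.00 = £3,734,700.00.
Net income = £3,734,700.00 × (1 − 0.18) = £3,062,454.00.
Per share: £3,062,454.00 / 2,110,000 shares = £1.45.

£1.45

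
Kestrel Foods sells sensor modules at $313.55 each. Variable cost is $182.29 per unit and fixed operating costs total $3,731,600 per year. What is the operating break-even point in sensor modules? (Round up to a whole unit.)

Each unit contributes $313.55 − $182.29 = $131.26.
Break-even volume = fixed costs ÷ CM per unit = $3,731,600 ÷ $131.26 = 28,429.07, so 28,430 sensor modules.

28,430 sensor modules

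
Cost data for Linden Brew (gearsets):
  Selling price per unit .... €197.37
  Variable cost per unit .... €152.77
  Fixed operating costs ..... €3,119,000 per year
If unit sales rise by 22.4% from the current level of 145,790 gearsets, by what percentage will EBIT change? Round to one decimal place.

+43.1%

Total contribution margin = 145,790 × €44.60 = €6,502,234.00.
Operating income = contribution − fixed costs = €6,502,234.00 − €3,119,000 = €3,383,234.00.
So DOL = total CM / EBIT = €6,502,234.00 / €3,383,234.00 = 1.9219.
So EBIT moves 1.9219 × (+22.4%) = +43.1%.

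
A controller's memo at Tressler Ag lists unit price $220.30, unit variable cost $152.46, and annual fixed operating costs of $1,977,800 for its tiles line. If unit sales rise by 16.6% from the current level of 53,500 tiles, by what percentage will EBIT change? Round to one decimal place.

+36.5%

Total contribution margin = 53,500 × $67.84 = $3,629,440.00.
Operating income = contribution − fixed costs = $3,629,440.00 − $1,977,800 = $1,651,640.00.
So DOL = total CM / EBIT = $3,629,440.00 / $1,651,640.00 = 2.1975.
So EBIT moves 2.1975 × (+16.6%) = +36.5%.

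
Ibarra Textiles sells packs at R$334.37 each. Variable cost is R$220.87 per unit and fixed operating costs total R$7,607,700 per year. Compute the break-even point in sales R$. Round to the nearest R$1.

R$22,412,217

CM per unit = R$334.37 − R$220.87 = R$113.50; CM ratio = R$113.50 / R$334.37 = 0.3394.
Break-even revenue = fixed costs × price ÷ CM = R$7,607,700 × R$334.37 ÷ R$113.50 = R$22,412,217.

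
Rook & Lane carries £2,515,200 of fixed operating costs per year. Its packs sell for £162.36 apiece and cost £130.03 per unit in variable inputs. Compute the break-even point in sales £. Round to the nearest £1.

£12,631,236

CM per unit = £162.36 − £130.03 = £32.33; CM ratio = £32.33 / £162.36 = 0.1991.
Break-even revenue = fixed costs × price ÷ CM = £2,515,200 × £162.36 ÷ £32.33 = £12,631,236.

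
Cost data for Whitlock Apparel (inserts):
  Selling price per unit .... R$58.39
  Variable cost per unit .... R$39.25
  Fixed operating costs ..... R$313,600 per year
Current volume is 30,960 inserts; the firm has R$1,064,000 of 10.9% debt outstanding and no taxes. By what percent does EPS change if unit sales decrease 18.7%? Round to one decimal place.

-68.0%

At 30,960 units, contribution = 30,960 × R$19.14 = R$592,574.40.
Operating income = contribution − fixed costs = R$592,574.40 − R$313,600 = R$278,974.40.
Interest = R$115,976.00, so EBIT − I = R$162,998.40.
DCL = total CM / (EBIT − I) = R$592,574.40 / R$162,998.40 = 3.6355.
EPS therefore changes by 3.6355 × (-18.7%) = -68.0%.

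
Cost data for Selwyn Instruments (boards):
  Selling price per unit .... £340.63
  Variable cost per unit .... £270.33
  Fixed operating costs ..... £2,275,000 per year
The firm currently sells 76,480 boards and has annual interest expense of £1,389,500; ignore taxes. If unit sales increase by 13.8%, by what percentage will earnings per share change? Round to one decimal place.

Contribution at this volume is 76,480 × £70.30 = £5,376,544.00.
Operating income = contribution − fixed costs = £5,376,544.00 − £2,275,000 = £3,101,544.00.
Interest = £1,389,500.00, so EBIT − I = £1,712,044.00.
DCL = total CM / (EBIT − I) = £5,376,544.00 / £1,712,044.00 = 3.1404.
%ΔEPS = DCL × %ΔSales = 3.1404 × +13.8% = +43.3%.

+43.3%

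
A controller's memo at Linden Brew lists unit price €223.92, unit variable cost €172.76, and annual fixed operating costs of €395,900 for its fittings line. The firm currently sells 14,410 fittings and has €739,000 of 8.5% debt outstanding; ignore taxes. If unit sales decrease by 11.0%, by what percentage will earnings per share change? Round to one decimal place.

Total contribution margin = 14,410 × €51.16 = €737,215.60.
Subtracting fixed costs: EBIT = €737,215.60 − €395,900 = €341,315.60.
After interest of €62,815.00, pre-tax earnings = €278,500.60.
DCL = total CM / (EBIT − I) = €737,215.60 / €278,500.60 = 2.6471.
EPS therefore changes by 2.6471 × (-11.0%) = -29.1%.

-29.1%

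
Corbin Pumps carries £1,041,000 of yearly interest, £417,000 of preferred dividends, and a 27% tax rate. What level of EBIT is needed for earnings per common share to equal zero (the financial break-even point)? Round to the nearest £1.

£1,612,233

Preferred dividends are paid after tax, so their pre-tax equivalent is £417,000 ÷ (1 − 0.27) = £571,232.88.
EPS = 0 when EBIT covers interest plus the pre-tax preferred burden: £1,041,000 + £571,232.88 = £1,612,232.88.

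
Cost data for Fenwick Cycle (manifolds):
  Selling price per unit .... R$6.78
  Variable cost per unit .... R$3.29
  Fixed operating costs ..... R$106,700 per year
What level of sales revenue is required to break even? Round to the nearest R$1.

R$207,285

CM per unit = R$6.78 − R$3.29 = R$3.49; CM ratio = R$3.49 / R$6.78 = 0.5147.
Break-even sales = FC ÷ CM ratio = R$106,700 × R$6.78 / R$3.49 = R$207,285.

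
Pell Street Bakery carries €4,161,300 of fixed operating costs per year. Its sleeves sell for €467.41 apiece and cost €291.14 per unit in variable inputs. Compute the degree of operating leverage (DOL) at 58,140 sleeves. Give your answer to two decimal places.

At 58,140 units, contribution = 58,140 × €176.27 = €10,248,337.80.
Operating income = contribution − fixed costs = €10,248,337.80 − €4,161,300 = €6,087,037.80.
Degree of operating leverage = €10,248,337.80 / €6,087,037.80 = 1.6836.

1.68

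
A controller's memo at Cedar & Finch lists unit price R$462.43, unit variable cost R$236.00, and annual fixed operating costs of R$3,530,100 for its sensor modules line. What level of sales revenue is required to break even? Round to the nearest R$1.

R$7,209,399

CM per unit = R$462.43 − R$236.00 = R$226.43; CM ratio = R$226.43 / R$462.43 = 0.4897.
Break-even sales = FC ÷ CM ratio = R$3,530,100 × R$462.43 / R$226.43 = R$7,209,399.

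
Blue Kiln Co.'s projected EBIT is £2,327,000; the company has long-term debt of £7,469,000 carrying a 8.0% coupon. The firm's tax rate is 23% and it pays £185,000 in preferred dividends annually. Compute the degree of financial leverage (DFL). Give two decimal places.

Annual interest charges come to £597,520.00.
Preferred dividends grossed up pre-tax: £185,000 / (1 − 0.23) = £240,259.74.
DFL = EBIT ÷ [EBIT − I − D_p/(1−t)] = £2,327,000 ÷ [£2,327,000 − £597,520.00 − £240,259.74] = £2,327,000 ÷ £1,489,220.26 = 1.5626.

1.56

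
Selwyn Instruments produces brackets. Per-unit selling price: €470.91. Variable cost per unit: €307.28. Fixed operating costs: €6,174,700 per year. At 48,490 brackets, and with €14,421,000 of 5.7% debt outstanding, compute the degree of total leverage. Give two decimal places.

At 48,490 units, contribution = 48,490 × €163.63 = €7,934,418.70.
Operating income = contribution − fixed costs = €7,934,418.70 − €6,174,700 = €1,759,718.70. Interest = €821,997.00, so EBIT − I = €937,721.70.
Degree of total leverage = total CM / (EBIT − interest) = €7,934,418.70 / €937,721.70 = 8.4614.

8.46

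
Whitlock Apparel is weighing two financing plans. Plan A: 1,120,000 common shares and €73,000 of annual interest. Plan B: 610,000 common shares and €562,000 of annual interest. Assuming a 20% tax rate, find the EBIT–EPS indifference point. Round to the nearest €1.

At indifference, (EBIT − 73,000)(1 − t)/1,120,000 = (EBIT − 562,000)(1 − t)/610,000.
The (1 − t) factor cancels: (EBIT − 73,000) × 610,000 = (EBIT − 562,000) × 1,120,000.
Solving, EBIT = (562,000·1,120,000 − 73,000·610,000) / (1,120,000 − 610,000) = 584,910,000,000 / 510,000 = 1,146,882.35.

€1,146,882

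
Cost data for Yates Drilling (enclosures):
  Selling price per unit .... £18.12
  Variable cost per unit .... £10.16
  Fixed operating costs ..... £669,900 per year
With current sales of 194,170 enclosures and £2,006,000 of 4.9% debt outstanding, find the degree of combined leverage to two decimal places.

Total contribution margin = 194,170 × £7.96 = £1,545,593.20.
EBIT = £1,545,593.20 − £669,900 = £875,693.20. Interest = £98,294.00, so EBIT − I = £777,399.20.
Degree of total leverage = total CM / (EBIT − interest) = £1,545,593.20 / £777,399.20 = 1.9882.

1.99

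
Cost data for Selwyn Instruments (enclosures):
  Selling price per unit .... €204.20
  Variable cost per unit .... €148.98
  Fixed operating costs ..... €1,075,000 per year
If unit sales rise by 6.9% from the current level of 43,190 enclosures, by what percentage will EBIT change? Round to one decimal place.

+12.6%

At 43,190 units, contribution = 43,190 × €55.22 = €2,384,951.80.
EBIT = €2,384,951.80 − €1,075,000 = €1,309,951.80.
DOL = contribution ÷ EBIT = €2,384,951.80 ÷ €1,309,951.80 = 1.8206.
Operating income changes by 1.8206 × +6.9% = +12.6%.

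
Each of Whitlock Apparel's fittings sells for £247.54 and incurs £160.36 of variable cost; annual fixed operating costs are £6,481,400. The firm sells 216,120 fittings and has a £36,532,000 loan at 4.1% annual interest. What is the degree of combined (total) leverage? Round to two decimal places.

Total contribution margin = 216,120 × £87.18 = £18,841,341.60.
EBIT = £18,841,341.60 − £6,481,400 = £12,359,941.60. Interest = £1,497,812.00, so EBIT − I = £10,862,129.60.
Degree of total leverage = total CM / (EBIT − interest) = £18,841,341.60 / £10,862,129.60 = 1.7346.

1.73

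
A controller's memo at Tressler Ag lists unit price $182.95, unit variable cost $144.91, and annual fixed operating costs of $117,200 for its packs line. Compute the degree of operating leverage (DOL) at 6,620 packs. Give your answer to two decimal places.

At 6,620 units, contribution = 6,620 × $38.04 = $251,824.80.
Operating income = contribution − fixed costs = $251,824.80 − $117,200 = $134,624.80.
DOL = contribution ÷ EBIT = $251,824.80 ÷ $134,624.80 = 1.8706.

1.87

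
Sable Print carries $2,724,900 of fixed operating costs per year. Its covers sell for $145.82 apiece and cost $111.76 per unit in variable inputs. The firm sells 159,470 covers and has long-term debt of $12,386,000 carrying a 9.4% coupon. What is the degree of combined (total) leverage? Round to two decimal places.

At 159,470 units, contribution = 159,470 × $34.06 = $5,431,548.20.
Operating income = contribution − fixed costs = $5,431,548.20 − $2,724,900 = $2,706,648.20. Interest = $1,164,284.00.
DOL = $5,431,548.20 ÷ $2,706,648.20 = 2.0067; DFL = $2,706,648.20 ÷ $1,542,364.20 = 1.7549.
Combined leverage = 2.0067 × 1.7549 = 3.5216.

3.52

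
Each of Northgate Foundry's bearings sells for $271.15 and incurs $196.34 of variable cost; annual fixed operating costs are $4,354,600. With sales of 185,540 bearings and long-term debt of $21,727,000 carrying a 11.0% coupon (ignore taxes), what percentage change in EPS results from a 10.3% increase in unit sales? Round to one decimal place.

Total contribution margin = 185,540 × $74.81 = $13,880,247.40.
EBIT = $13,880,247.40 − $4,354,600 = $9,525,647.40.
Interest = $2,389,970.00, so EBIT − I = $7,135,677.40.
DCL = total CM / (EBIT − I) = $13,880,247.40 / $7,135,677.40 = 1.9452.
EPS therefore changes by 1.9452 × (+10.3%) = +20.0%.

+20.0%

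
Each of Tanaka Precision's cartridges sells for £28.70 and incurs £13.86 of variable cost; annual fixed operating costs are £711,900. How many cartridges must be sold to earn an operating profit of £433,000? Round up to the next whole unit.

77,150 cartridges

Contribution margin per unit = £28.70 − £13.86 = £14.84.
Need Q such that Q × £14.84 − £711,900 = £433,000, i.e. Q = £1,144,900 / £14.84 = 77,149.60 → 77,150.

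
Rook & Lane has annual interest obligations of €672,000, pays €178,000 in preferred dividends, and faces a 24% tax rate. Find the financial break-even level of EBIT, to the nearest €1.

€906,211

Preferred dividends are paid after tax, so their pre-tax equivalent is €178,000 ÷ (1 − 0.24) = €234,210.53.
Financial break-even EBIT = interest + D_p ÷ (1 − t) = €672,000 + €234,210.53 = €906,210.53.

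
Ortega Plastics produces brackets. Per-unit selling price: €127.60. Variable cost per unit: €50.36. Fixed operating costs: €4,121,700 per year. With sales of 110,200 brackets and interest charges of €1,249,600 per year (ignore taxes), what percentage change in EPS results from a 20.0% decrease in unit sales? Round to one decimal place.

Contribution at this volume is 110,200 × €77.24 = €8,511,848.00.
EBIT = €8,511,848.00 − €4,121,700 = €4,390,148.00.
After interest of €1,249,600.00, pre-tax earnings = €3,140,548.00.
Degree of combined leverage = contribution ÷ (EBIT − I) = €8,511,848.00 ÷ €3,140,548.00 = 2.7103.
%ΔEPS = DCL × %ΔSales = 2.7103 × -20.0% = -54.2%.

-54.2%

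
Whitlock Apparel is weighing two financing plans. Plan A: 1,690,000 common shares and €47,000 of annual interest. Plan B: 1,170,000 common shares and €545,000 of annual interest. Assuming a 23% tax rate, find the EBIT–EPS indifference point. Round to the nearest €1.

At indifference, (EBIT − 47,000)(1 − t)/1,690,000 = (EBIT − 545,000)(1 − t)/1,170,000.
The (1 − t) factor cancels: (EBIT − 47,000) × 1,170,000 = (EBIT − 545,000) × 1,690,000.
Solving, EBIT = (545,000·1,690,000 − 47,000·1,170,000) / (1,690,000 − 1,170,000) = 866,060,000,000 / 520,000 = 1,665,500.00.

€1,665,500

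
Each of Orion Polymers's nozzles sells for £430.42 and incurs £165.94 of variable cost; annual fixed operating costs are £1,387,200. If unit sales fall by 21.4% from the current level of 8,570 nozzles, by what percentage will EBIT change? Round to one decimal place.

At 8,570 units, contribution = 8,570 × £264.48 = £2,266,593.60.
EBIT = £2,266,593.60 − £1,387,200 = £879,393.60.
So DOL = total CM / EBIT = £2,266,593.60 / £879,393.60 = 2.5775.
So EBIT moves 2.5775 × (-21.4%) = -55.2%.

-55.2%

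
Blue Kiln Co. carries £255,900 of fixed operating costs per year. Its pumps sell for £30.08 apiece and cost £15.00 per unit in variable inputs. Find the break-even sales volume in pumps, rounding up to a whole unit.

16,970 pumps

Each unit contributes £30.08 − £15.00 = £15.08.
Break-even Q = £255,900 / £15.08 = 16,969.50 → 16,970 pumps.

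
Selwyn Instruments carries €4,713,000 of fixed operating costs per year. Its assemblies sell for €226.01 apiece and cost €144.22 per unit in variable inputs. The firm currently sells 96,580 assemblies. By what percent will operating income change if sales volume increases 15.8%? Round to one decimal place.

+39.2%

At 96,580 units, contribution = 96,580 × €81.79 = €7,899,278.20.
EBIT = €7,899,278.20 − €4,713,000 = €3,186,278.20.
So DOL = total CM / EBIT = €7,899,278.20 / €3,186,278.20 = 2.4792.
%ΔEBIT = DOL × %ΔSales = 2.4792 × +15.8% = +39.2%.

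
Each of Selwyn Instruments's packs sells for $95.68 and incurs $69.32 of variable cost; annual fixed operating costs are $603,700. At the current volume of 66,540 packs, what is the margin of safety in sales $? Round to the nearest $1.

Unit CM = price − variable cost = $95.68 − $69.32 = $26.36. Break-even units = $603,700 ÷ $26.36 = 22,902.12; break-even revenue = 22,902.12 × $95.68 = $2,191,275.27.
Current sales = 66,540 × $95.68 = $6,366,547.20.
Margin of safety = $6,366,547.20 − $2,191,275.27 = $4,175,272.

$4,175,272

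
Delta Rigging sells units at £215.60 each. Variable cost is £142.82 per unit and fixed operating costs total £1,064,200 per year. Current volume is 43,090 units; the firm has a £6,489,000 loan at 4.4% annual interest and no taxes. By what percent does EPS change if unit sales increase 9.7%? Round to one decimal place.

Total contribution margin = 43,090 × £72.78 = £3,136,090.20.
Subtracting fixed costs: EBIT = £3,136,090.20 − £1,064,200 = £2,071,890.20.
Interest = £285,516.00, so EBIT − I = £1,786,374.20.
DCL = total CM / (EBIT − I) = £3,136,090.20 / £1,786,374.20 = 1.7556.
%ΔEPS = DCL × %ΔSales = 1.7556 × +9.7% = +17.0%.

+17.0%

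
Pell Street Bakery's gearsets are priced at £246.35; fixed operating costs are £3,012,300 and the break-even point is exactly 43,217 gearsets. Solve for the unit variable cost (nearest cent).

£176.65

At break-even, FC = Q × (P − VC), so P − VC = £3,012,300 ÷ 43,217 = £69.7017.
Variable cost per unit = £246.35 − £69.7017 = £176.65.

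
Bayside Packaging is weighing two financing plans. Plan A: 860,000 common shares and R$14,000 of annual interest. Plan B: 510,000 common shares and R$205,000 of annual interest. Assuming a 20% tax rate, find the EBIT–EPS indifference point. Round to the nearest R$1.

Set EPS_A = EPS_B: (EBIT − R$14,000)(1 − 0.20) ÷ 860,000 = (EBIT − R$205,000)(1 − 0.20) ÷ 510,000.
The (1 − t) factor cancels: (EBIT − 14,000) × 510,000 = (EBIT − 205,000) × 860,000.
Solving, EBIT = (205,000·860,000 − 14,000·510,000) / (860,000 − 510,000) = 169,160,000,000 / 350,000 = 483,314.29.

R$483,314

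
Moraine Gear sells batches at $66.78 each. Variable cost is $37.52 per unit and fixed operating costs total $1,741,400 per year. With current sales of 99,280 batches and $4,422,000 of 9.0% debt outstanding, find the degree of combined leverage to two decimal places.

Contribution at this volume is 99,280 × $29.26 = $2,904,932.80.
Operating income = contribution − fixed costs = $2,904,932.80 − $1,741,400 = $1,163,532.80. Interest = $397,980.00, so EBIT − I = $765,552.80.
DCL = contribution ÷ (EBIT − I) = $2,904,932.80 ÷ $765,552.80 = 3.7946.

3.79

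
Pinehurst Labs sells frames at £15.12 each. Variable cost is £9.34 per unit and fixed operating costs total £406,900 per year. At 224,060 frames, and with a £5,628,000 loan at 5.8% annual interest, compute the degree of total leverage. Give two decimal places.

2.31

At 224,060 units, contribution = 224,060 × £5.78 = £1,295,066.80.
Operating income = contribution − fixed costs = £1,295,066.80 − £406,900 = £888,166.80. Interest = £326,424.00.
DOL = £1,295,066.80 ÷ £888,166.80 = 1.4581; DFL = £888,166.80 ÷ £561,742.80 = 1.5811.
DCL = DOL × DFL = 1.4581 × 1.5811 = 2.3054.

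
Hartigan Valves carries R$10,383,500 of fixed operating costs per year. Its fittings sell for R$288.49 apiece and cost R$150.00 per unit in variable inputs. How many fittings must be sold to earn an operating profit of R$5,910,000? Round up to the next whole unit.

117,652 fittings

Contribution margin per unit = R$288.49 − R$150.00 = R$138.49.
Need Q such that Q × R$138.49 − R$10,383,500 = R$5,910,000, i.e. Q = R$16,293,500 / R$138.49 = 117,651.09 → 117,652.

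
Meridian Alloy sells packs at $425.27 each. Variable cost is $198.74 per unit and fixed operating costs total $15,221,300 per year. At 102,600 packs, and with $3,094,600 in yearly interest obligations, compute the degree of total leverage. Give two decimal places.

4.72

Total contribution margin = 102,600 × $226.53 = $23,241,978.00.
Subtracting fixed costs: EBIT = $23,241,978.00 − $15,221,300 = $8,020,678.00. Interest = $3,094,600.00, so EBIT − I = $4,926,078.00.
Degree of total leverage = total CM / (EBIT − interest) = $23,241,978.00 / $4,926,078.00 = 4.7182.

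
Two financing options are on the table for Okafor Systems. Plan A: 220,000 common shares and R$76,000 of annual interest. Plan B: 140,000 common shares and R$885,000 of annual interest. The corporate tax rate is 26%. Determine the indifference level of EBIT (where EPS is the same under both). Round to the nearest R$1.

Set EPS_A = EPS_B: (EBIT − R$76,000)(1 − 0.26) ÷ 220,000 = (EBIT − R$885,000)(1 − 0.26) ÷ 140,000.
Cancelling (1 − t) and cross-multiplying: 140,000·(EBIT − 76,000) = 220,000·(EBIT − 885,000).
EBIT × (220,000 − 140,000) = 885,000 × 220,000 − 76,000 × 140,000 = 184,060,000,000, so EBIT = 184,060,000,000 ÷ 80,000 = 2,300,750.00.

R$2,300,750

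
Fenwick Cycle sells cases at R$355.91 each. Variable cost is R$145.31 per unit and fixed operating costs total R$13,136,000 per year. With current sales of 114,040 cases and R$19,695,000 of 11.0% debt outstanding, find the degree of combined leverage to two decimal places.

At 114,040 units, contribution = 114,040 × R$210.60 = R$24,016,824.00.
EBIT = R$24,016,824.00 − R$13,136,000 = R$10,880,824.00. Interest = R$2,166,450.00.
DOL = R$24,016,824.00 ÷ R$10,880,824.00 = 2.2073; DFL = R$10,880,824.00 ÷ R$8,714,374.00 = 1.2486.
DCL = DOL × DFL = 2.2073 × 1.2486 = 2.7560.

2.76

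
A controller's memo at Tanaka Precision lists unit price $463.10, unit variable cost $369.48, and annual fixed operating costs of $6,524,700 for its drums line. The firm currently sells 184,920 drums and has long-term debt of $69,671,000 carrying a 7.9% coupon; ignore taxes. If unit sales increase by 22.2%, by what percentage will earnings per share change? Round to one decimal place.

Contribution at this volume is 184,920 × $93.62 = $17,312,210.40.
EBIT = $17,312,210.40 − $6,524,700 = $10,787,510.40.
After interest of $5,504,009.00, pre-tax earnings = $5,283,501.40.
Degree of combined leverage = contribution ÷ (EBIT − I) = $17,312,210.40 ÷ $5,283,501.40 = 3.2767.
EPS therefore changes by 3.2767 × (+22.2%) = +72.7%.

+72.7%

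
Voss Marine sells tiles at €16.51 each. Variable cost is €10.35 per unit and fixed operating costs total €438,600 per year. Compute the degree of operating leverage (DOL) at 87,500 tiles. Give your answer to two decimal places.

5.37

Contribution at this volume is 87,500 × €6.16 = €539,000.00.
Operating income = contribution − fixed costs = €539,000.00 − €438,600 = €100,400.00.
DOL = contribution ÷ EBIT = €539,000.00 ÷ €100,400.00 = 5.3685.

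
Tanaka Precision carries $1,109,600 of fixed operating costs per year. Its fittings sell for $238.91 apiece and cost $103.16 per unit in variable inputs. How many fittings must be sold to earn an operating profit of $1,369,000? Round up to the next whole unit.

18,259 fittings

Each unit contributes $238.91 − $103.16 = $135.75.
Units = (FC + target) / CM = ($1,109,600 + $1,369,000) / $135.75 = 18,258.56, so 18,259 fittings.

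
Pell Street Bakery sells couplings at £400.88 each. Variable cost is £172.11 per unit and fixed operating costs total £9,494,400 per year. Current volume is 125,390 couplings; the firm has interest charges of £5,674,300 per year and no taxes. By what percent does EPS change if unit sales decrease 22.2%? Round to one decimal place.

-47.1%

Total contribution margin = 125,390 × £228.77 = £28,685,470.30.
Subtracting fixed costs: EBIT = £28,685,470.30 − £9,494,400 = £19,191,070.30.
Interest = £5,674,300.00, so EBIT − I = £13,516,770.30.
DCL = total CM / (EBIT − I) = £28,685,470.30 / £13,516,770.30 = 2.1222.
%ΔEPS = DCL × %ΔSales = 2.1222 × -22.2% = -47.1%.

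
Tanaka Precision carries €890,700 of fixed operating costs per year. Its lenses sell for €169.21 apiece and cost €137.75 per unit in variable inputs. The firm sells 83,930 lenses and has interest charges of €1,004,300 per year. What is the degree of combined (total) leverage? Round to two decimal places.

Total contribution margin = 83,930 × €31.46 = €2,640,437.80.
Subtracting fixed costs: EBIT = €2,640,437.80 − €890,700 = €1,749,737.80. Interest = €1,004,300.00, so EBIT − I = €745,437.80.
DCL = contribution ÷ (EBIT − I) = €2,640,437.80 ÷ €745,437.80 = 3.5421.

3.54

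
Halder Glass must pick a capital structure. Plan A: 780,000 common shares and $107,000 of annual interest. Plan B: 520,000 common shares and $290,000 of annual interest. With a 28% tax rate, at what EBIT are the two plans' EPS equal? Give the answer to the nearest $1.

$656,000

Set EPS_A = EPS_B: (EBIT − $107,000)(1 − 0.28) ÷ 780,000 = (EBIT − $290,000)(1 − 0.28) ÷ 520,000.
Cancelling (1 − t) and cross-multiplying: 520,000·(EBIT − 107,000) = 780,000·(EBIT − 290,000).
Solving, EBIT = (290,000·780,000 − 107,000·520,000) / (780,000 − 520,000) = 170,560,000,000 / 260,000 = 656,000.00.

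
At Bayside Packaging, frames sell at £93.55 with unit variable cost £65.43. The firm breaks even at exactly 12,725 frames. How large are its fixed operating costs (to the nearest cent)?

£357,827.00

Contribution margin per unit = £93.55 − £65.43 = £28.12.
Fixed costs = break-even units × CM = 12,725 × £28.12 = £357,827.00.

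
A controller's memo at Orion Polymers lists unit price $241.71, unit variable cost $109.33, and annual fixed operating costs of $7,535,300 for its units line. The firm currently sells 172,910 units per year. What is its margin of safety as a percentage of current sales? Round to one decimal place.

67.1%

Unit CM = price − variable cost = $241.71 − $109.33 = $132.38. Break-even units = $7,535,300 ÷ $132.38 = 56,921.74; break-even revenue = 56,921.74 × $241.71 = $13,758,553.88.
Actual sales revenue = 172,910 × $241.71 = $41,794,076.10.
Margin of safety = ($41,794,076.10 − $13,758,553.88) ÷ $41,794,076.10 = 67.1%.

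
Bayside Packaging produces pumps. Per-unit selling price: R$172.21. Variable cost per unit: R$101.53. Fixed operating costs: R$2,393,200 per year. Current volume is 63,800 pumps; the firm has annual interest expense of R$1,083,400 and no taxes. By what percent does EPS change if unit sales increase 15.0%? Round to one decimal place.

+65.5%

Total contribution margin = 63,800 × R$70.68 = R$4,509,384.00.
Operating income = contribution − fixed costs = R$4,509,384.00 − R$2,393,200 = R$2,116,184.00.
Interest = R$1,083,400.00, so EBIT − I = R$1,032,784.00.
DCL = total CM / (EBIT − I) = R$4,509,384.00 / R$1,032,784.00 = 4.3662.
%ΔEPS = DCL × %ΔSales = 4.3662 × +15.0% = +65.5%.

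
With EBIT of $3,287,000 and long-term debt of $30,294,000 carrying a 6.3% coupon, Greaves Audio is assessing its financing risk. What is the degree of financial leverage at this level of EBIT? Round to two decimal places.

Interest = $1,908,522.00.
Degree of financial leverage = EBIT / (EBIT − interest) = $3,287,000 / $1,378,478.00 = 2.3845.

2.38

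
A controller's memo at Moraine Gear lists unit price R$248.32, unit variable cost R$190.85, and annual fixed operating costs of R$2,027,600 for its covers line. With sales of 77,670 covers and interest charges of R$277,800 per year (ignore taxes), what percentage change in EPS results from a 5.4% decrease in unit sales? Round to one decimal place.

Contribution at this volume is 77,670 × R$57.47 = R$4,463,694.90.
EBIT = R$4,463,694.90 − R$2,027,600 = R$2,436,094.90.
Interest = R$277,800.00, so EBIT − I = R$2,158,294.90.
Degree of combined leverage = contribution ÷ (EBIT − I) = R$4,463,694.90 ÷ R$2,158,294.90 = 2.0682.
EPS therefore changes by 2.0682 × (-5.4%) = -11.2%.

-11.2%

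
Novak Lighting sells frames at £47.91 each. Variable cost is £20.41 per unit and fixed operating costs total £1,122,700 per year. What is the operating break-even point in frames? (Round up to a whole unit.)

Unit CM = price − variable cost = £47.91 − £20.41 = £27.50.
Break-even Q = £1,122,700 / £27.50 = 40,825.45 → 40,826 frames.

40,826 frames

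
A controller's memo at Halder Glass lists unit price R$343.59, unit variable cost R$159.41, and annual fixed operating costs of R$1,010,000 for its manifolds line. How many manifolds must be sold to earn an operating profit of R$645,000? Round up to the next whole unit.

8,986 manifolds

Contribution margin per unit = R$343.59 − R$159.41 = R$184.18.
Need Q such that Q × R$184.18 − R$1,010,000 = R$645,000, i.e. Q = R$1,655,000 / R$184.18 = 8,985.77 → 8,986.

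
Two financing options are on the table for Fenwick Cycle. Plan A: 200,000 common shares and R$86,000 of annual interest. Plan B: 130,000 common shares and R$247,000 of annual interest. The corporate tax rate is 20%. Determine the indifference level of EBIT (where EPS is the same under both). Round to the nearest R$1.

At indifference, (EBIT − 86,000)(1 − t)/200,000 = (EBIT − 247,000)(1 − t)/130,000.
The (1 − t) factor cancels: (EBIT − 86,000) × 130,000 = (EBIT − 247,000) × 200,000.
Solving, EBIT = (247,000·200,000 − 86,000·130,000) / (200,000 − 130,000) = 38,220,000,000 / 70,000 = 546,000.00.

R$546,000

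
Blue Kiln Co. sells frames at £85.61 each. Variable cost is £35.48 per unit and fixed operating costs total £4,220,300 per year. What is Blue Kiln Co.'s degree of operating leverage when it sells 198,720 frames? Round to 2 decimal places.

Total contribution margin = 198,720 × £50.13 = £9,961,833.60.
Subtracting fixed costs: EBIT = £9,961,833.60 − £4,220,300 = £5,741,533.60.
So DOL = total CM / EBIT = £9,961,833.60 / £5,741,533.60 = 1.7350.

1.74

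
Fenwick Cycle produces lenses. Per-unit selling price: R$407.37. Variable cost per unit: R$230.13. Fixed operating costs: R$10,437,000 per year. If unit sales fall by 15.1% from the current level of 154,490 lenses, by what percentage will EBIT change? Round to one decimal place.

Total contribution margin = 154,490 × R$177.24 = R$27,381,807.60.
Subtracting fixed costs: EBIT = R$27,381,807.60 − R$10,437,000 = R$16,944,807.60.
DOL = contribution ÷ EBIT = R$27,381,807.60 ÷ R$16,944,807.60 = 1.6159.
Operating income changes by 1.6159 × -15.1% = -24.4%.

-24.4%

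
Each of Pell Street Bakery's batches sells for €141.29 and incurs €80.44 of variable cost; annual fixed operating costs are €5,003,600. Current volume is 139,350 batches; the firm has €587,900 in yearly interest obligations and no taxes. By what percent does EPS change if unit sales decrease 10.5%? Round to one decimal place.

Total contribution margin = 139,350 × €60.85 = €8,479,447.50.
EBIT = €8,479,447.50 − €5,003,600 = €3,475,847.50.
Interest = €587,900.00, so EBIT − I = €2,887,947.50.
DCL = total CM / (EBIT − I) = €8,479,447.50 / €2,887,947.50 = 2.9362.
%ΔEPS = DCL × %ΔSales = 2.9362 × -10.5% = -30.8%.

-30.8%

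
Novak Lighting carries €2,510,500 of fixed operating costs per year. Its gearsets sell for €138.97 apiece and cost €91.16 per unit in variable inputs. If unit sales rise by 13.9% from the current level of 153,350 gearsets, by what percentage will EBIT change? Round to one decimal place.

Contribution at this volume is 153,350 × €47.81 = €7,331,663.50.
Operating income = contribution − fixed costs = €7,331,663.50 − €2,510,500 = €4,821,163.50.
So DOL = total CM / EBIT = €7,331,663.50 / €4,821,163.50 = 1.5207.
So EBIT moves 1.5207 × (+13.9%) = +21.1%.

+21.1%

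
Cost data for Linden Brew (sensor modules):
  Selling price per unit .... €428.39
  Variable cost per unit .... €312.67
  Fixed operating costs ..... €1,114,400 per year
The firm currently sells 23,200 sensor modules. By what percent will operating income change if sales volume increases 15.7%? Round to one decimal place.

+26.8%

Contribution at this volume is 23,200 × €115.72 = €2,684,704.00.
Subtracting fixed costs: EBIT = €2,684,704.00 − €1,114,400 = €1,570,304.00.
Degree of operating leverage = €2,684,704.00 / €1,570,304.00 = 1.7097.
So EBIT moves 1.7097 × (+15.7%) = +26.8%.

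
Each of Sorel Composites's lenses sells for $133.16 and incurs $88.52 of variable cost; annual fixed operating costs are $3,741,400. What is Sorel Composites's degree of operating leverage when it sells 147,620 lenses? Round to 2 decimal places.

At 147,620 units, contribution = 147,620 × $44.64 = $6,589,756.80.
EBIT = $6,589,756.80 − $3,741,400 = $2,848,356.80.
So DOL = total CM / EBIT = $6,589,756.80 / $2,848,356.80 = 2.3135.

2.31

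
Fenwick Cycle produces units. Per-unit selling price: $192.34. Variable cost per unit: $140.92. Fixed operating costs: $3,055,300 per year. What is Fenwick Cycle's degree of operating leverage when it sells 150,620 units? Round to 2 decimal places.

1.65

Contribution at this volume is 150,620 × $51.42 = $7,744,880.40.
Subtracting fixed costs: EBIT = $7,744,880.40 − $3,055,300 = $4,689,580.40.
Degree of operating leverage = $7,744,880.40 / $4,689,580.40 = 1.6515.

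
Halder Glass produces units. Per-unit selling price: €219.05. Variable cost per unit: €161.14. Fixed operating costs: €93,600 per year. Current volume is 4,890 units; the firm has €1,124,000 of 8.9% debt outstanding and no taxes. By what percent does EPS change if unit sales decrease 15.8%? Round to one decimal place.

At 4,890 units, contribution = 4,890 × €57.91 = €283,179.90.
Subtracting fixed costs: EBIT = €283,179.90 − €93,600 = €189,579.90.
After interest of €100,036.00, pre-tax earnings = €89,543.90.
DCL = total CM / (EBIT − I) = €283,179.90 / €89,543.90 = 3.1625.
EPS therefore changes by 3.1625 × (-15.8%) = -50.0%.

-50.0%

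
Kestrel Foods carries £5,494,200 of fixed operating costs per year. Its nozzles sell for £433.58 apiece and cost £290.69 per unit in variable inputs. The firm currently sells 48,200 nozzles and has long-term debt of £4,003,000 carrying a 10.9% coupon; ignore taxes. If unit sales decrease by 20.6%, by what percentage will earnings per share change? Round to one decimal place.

-148.3%

Contribution at this volume is 48,200 × £142.89 = £6,887,298.00.
Subtracting fixed costs: EBIT = £6,887,298.00 − £5,494,200 = £1,393,098.00.
Interest = £436,327.00, so EBIT − I = £956,771.00.
Degree of combined leverage = contribution ÷ (EBIT − I) = £6,887,298.00 ÷ £956,771.00 = 7.1985.
EPS therefore changes by 7.1985 × (-20.6%) = -148.3%.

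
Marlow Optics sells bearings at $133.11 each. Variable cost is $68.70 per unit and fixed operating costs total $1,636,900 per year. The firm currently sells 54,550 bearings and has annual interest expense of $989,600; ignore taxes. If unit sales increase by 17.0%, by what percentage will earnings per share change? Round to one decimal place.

Total contribution margin = 54,550 × $64.41 = $3,513,565.50.
Subtracting fixed costs: EBIT = $3,513,565.50 − $1,636,900 = $1,876,665.50.
After interest of $989,600.00, pre-tax earnings = $887,065.50.
DCL = total CM / (EBIT − I) = $3,513,565.50 / $887,065.50 = 3.9609.
%ΔEPS = DCL × %ΔSales = 3.9609 × +17.0% = +67.3%.

+67.3%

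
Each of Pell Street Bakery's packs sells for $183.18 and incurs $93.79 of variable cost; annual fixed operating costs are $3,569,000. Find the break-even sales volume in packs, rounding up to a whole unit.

39,927 packs

Unit CM = price − variable cost = $183.18 − $93.79 = $89.39.
Units to break even: $3,569,000 ÷ $89.39 = 39,926.17, rounded up to 39,927.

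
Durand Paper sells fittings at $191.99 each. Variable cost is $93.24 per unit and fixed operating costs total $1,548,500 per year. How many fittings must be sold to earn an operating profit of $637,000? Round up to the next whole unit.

Unit CM = price − variable cost = $191.99 − $93.24 = $98.75.
Units = (FC + target) / CM = ($1,548,500 + $637,000) / $98.75 = 22,131.65, so 22,132 fittings.

22,132 fittings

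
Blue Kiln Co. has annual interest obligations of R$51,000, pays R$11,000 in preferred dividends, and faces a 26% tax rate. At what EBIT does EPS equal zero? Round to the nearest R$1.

R$65,865

Preferred dividends are paid after tax, so their pre-tax equivalent is R$11,000 ÷ (1 − 0.26) = R$14,864.86.
Financial break-even EBIT = interest + D_p ÷ (1 − t) = R$51,000 + R$14,864.86 = R$65,864.86.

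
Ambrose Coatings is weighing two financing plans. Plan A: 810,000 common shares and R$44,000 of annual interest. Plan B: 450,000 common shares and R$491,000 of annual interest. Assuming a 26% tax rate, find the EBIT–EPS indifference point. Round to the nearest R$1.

R$1,049,750

At indifference, (EBIT − 44,000)(1 − t)/810,000 = (EBIT − 491,000)(1 − t)/450,000.
The (1 − t) factor cancels: (EBIT − 44,000) × 450,000 = (EBIT − 491,000) × 810,000.
Solving, EBIT = (491,000·810,000 − 44,000·450,000) / (810,000 − 450,000) = 377,910,000,000 / 360,000 = 1,049,750.00.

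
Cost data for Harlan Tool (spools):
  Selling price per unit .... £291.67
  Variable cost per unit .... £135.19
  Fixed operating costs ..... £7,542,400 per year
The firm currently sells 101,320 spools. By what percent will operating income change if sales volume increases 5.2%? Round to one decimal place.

+9.9%

At 101,320 units, contribution = 101,320 × £156.48 = £15,854,553.60.
EBIT = £15,854,553.60 − £7,542,400 = £8,312,153.60.
Degree of operating leverage = £15,854,553.60 / £8,312,153.60 = 1.9074.
So EBIT moves 1.9074 × (+5.2%) = +9.9%.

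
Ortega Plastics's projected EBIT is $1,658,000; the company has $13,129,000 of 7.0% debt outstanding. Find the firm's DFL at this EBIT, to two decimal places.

Annual interest charges come to $919,030.00.
Degree of financial leverage = EBIT / (EBIT − interest) = $1,658,000 / $738,970.00 = 2.2437.

2.24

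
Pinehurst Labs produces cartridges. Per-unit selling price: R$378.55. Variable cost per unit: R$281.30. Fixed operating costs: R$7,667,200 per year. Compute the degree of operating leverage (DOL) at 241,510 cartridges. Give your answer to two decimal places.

At 241,510 units, contribution = 241,510 × R$97.25 = R$23,486,847.50.
EBIT = R$23,486,847.50 − R$7,667,200 = R$15,819,647.50.
DOL = contribution ÷ EBIT = R$23,486,847.50 ÷ R$15,819,647.50 = 1.4847.

1.48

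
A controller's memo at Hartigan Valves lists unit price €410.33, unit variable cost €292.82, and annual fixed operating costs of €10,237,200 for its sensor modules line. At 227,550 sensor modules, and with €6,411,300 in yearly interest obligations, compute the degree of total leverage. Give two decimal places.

At 227,550 units, contribution = 227,550 × €117.51 = €26,739,400.50.
Operating income = contribution − fixed costs = €26,739,400.50 − €10,237,200 = €16,502,200.50. Interest = €6,411,300.00, so EBIT − I = €10,090,900.50.
DCL = contribution ÷ (EBIT − I) = €26,739,400.50 ÷ €10,090,900.50 = 2.6499.

2.65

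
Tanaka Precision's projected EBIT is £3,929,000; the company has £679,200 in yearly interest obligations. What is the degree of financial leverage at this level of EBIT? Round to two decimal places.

1.21

Interest = £679,200.00.
Degree of financial leverage = EBIT / (EBIT − interest) = £3,929,000 / £3,249,800.00 = 1.2090.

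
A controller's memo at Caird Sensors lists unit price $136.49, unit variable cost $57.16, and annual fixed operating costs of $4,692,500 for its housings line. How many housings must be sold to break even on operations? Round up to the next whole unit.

59,152 housings

Unit CM = price − variable cost = $136.49 − $57.16 = $79.33.
Break-even volume = fixed costs ÷ CM per unit = $4,692,500 ÷ $79.33 = 59,151.65, so 59,152 housings.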